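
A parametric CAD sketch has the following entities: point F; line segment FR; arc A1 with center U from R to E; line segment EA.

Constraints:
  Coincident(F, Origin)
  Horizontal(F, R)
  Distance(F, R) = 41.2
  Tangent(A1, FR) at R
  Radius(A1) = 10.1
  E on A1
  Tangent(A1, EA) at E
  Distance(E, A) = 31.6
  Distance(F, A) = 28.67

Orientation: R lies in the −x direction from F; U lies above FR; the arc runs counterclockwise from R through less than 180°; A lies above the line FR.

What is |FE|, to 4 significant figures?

34.03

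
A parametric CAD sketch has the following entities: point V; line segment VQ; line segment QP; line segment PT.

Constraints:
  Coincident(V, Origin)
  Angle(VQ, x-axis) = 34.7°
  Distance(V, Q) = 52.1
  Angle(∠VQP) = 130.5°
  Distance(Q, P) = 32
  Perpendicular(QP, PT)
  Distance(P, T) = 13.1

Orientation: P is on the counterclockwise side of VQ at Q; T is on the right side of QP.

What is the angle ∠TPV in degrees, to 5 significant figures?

121.04°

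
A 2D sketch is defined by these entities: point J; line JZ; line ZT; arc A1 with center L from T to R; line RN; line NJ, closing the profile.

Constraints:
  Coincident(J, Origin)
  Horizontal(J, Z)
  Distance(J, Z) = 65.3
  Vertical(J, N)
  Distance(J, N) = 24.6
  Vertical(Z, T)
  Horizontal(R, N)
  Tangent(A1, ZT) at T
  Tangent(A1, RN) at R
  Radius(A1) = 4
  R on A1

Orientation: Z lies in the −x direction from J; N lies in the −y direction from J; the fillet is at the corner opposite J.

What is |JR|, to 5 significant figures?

66.052

The virtual corner opposite J is at (-65.300, -24.600). The tangent condition forces LT to be normal to ZT and A1 meets RN tangentially, so LR is at right angles to RN, with radius 4.0, so the center L sits 4.0 in from both sides at L = (-61.300, -20.600). That places the tangent points at T = (-65.300, -20.600) on ZT and R = (-61.300, -24.600) on RN. Then |JR| = |R − J| = 66.052.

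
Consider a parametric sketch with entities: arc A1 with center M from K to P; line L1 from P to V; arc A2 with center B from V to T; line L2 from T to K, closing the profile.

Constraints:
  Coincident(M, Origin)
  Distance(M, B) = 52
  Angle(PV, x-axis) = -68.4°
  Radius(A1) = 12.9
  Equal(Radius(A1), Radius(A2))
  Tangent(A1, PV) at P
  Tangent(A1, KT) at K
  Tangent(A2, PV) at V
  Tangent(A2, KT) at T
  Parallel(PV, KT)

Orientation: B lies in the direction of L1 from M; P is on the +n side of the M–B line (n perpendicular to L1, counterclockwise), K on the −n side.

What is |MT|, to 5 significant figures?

53.576

The slot axis is L1's direction at -68.4°, so u = (cos -68.4°, sin -68.4°) = (0.36812, -0.92978) and n = (−sin -68.4°, cos -68.4°) = (0.92978, 0.36812). M is at the origin and B lies 52.0 along u from M, so B = 52.0·u = (19.142, -48.348). Tangency of A1 to both parallel lines with radius 12.9 puts P and K at M ± 12.9·n: P = (11.994, 4.7488), K = (-11.994, -4.7488). Equal radii place V and T the same way about B: V = B + 12.9·n = (31.137, -43.600), T = B − 12.9·n = (7.1484, -53.097). Then |MT| = |T − M| = 53.576.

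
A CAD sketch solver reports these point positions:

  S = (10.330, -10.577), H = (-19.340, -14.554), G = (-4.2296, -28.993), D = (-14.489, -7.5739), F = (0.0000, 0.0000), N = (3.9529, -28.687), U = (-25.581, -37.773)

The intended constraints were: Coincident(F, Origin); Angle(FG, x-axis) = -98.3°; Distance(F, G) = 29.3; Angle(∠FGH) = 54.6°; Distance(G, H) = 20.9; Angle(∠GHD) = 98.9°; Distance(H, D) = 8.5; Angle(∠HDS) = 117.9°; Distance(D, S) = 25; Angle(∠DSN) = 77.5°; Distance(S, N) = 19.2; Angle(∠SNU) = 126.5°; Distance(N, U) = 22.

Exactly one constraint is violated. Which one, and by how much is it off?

Distance(N, U) = 22 — off by 8.90.

F = (0.00, 0.00) ✓; FG at -98.30° ✓; |FG| = 29.30 ✓; ∠FGH = 54.60° ✓; |GH| = 20.90 ✓; ∠GHD = 98.90° ✓; |HD| = 8.500 ✓; ∠HDS = 117.9° ✓; |DS| = 25.00 ✓; ∠DSN = 77.50° ✓; |SN| = 19.20 ✓; ∠SNU = 126.5° ✓; |NU| = 30.90 ✗.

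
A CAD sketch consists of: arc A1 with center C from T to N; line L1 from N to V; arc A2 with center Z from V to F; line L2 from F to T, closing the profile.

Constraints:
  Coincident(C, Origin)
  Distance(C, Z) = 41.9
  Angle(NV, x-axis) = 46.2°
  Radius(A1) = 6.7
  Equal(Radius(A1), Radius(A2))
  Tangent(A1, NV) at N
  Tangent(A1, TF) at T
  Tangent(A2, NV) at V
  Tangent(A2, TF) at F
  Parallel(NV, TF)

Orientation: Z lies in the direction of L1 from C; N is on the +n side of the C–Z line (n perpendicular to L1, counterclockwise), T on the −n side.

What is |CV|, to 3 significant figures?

42.4

The slot axis is L1's direction at 46.2°, so u = (cos 46.2°, sin 46.2°) = (0.692, 0.722) and n = (−sin 46.2°, cos 46.2°) = (-0.722, 0.692). C is at the origin and Z lies 41.9 along u from C, so Z = 41.9·u = (29.0, 30.2). Tangency of A1 to both parallel lines with radius 6.7 puts N and T at C ± 6.7·n: N = (-4.84, 4.64), T = (4.84, -4.64). Equal radii place V and F the same way about Z: V = Z + 6.7·n = (24.2, 34.9), F = Z − 6.7·n = (33.8, 25.6). Then |CV| = |V − C| = 42.4.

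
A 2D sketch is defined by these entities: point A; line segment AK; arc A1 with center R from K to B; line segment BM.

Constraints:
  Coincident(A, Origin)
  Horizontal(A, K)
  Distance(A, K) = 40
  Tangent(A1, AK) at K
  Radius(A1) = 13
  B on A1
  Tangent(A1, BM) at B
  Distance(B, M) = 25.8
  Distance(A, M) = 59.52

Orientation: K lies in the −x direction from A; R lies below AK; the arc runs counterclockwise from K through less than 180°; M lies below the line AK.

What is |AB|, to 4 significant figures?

55.04

Checks: |RB| = 13.00 ✓; ∠(RB, BM) = 90.00° ✓; |BM| = 25.80 ✓; |AM| = 59.52 ✓.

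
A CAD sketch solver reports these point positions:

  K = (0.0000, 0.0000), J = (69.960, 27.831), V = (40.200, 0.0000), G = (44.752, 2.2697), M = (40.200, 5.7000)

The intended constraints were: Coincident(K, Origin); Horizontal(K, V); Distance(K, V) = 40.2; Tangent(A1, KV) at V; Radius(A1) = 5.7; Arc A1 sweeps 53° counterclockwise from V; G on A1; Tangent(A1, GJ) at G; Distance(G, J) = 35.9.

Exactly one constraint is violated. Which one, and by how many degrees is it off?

Tangent(A1, GJ) at G — off by 7.60°.

K = (0.00, 0.00) ✓; K.y = 0.00, V.y = 0.00 ✓; |KV| = 40.20 ✓; ∠(MV, VK) = 90.00° ✓; |MV| = 5.700 ✓; bearing(M→G) − bearing(M→V) = 53.00° ✓; |MG| = 5.700 ✓; ∠(MG, GJ) = 97.60° ✗; |GJ| = 35.90 ✓.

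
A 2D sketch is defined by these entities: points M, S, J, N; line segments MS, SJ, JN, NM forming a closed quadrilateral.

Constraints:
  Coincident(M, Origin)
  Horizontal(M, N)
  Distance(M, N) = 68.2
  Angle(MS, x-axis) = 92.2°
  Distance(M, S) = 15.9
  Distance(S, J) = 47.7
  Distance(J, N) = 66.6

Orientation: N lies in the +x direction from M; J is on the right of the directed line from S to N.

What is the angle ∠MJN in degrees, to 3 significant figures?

79.0°

Checks: |SJ| = 47.70 ✓; |JN| = 66.60 ✓.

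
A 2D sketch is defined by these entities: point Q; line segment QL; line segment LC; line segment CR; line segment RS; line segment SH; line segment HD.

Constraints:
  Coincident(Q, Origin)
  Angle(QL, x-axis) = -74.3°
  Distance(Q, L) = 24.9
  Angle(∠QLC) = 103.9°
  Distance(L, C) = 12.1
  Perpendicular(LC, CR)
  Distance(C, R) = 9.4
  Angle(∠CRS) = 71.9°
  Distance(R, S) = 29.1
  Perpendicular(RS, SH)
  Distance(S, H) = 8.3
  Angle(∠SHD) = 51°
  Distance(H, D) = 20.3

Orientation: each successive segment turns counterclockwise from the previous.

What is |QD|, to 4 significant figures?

15.20

Q is at the origin; QL runs at -74.3° with length 24.9, so L = (6.738, -23.97). ∠QLC = 103.9° gives LC at 1.800° from the x-axis; with |LC| = 12.1, C = (18.83, -23.59). The perpendicularity gives CR at right angles to LC, so CR runs at 91.80°; with |CR| = 9.4, R = (18.54, -14.20). ∠CRS = 71.9° gives RS at -160.1° from the x-axis; with |RS| = 29.1, S = (-8.826, -24.10). RS is perpendicular to SH, so SH runs at -70.10°; with |SH| = 8.3, H = (-6.001, -31.91). ∠SHD = 51.0° gives HD at 58.90° from the x-axis; with |HD| = 20.3, D = (4.485, -14.52). Then |QD| = |D − Q| = 15.20.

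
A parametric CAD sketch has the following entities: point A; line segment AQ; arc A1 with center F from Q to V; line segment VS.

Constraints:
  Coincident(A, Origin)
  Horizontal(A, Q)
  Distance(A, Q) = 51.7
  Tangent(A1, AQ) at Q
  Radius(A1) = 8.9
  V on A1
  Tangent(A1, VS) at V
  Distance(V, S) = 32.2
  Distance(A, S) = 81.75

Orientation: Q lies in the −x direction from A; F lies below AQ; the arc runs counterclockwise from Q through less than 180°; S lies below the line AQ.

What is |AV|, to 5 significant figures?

59.728

A is at the origin; AQ is horizontal with |AQ| = 51.7 and Q on the −x side, so Q = (-51.700, 0.0000). The tangent condition forces FQ to be normal to AQ, so F = Q + (0, -8.9) = (-51.700, -8.9000). Since FV ⟂ VS (tangency), |FS| = √(8.9² + 32.2²) = 33.407 regardless of where V sits on A1. So S lies on both circle(A, 81.75) and circle(F, 33.407); the below-AQ intersection is S = (-74.763, -33.069). V is the foot of the tangent from S: V = (-59.543, -4.6933).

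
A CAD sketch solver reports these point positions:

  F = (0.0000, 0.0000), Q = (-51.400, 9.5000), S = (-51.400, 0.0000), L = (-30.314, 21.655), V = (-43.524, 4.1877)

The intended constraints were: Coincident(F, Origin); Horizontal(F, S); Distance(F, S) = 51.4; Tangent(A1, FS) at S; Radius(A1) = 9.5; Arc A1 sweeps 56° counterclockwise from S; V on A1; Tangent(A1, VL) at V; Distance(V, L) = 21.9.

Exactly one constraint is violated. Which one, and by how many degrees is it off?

Tangent(A1, VL) at V — off by 3.10°.

F = (0.00, 0.00) ✓; F.y = 0.00, S.y = 0.00 ✓; |FS| = 51.40 ✓; ∠(QS, SF) = 90.00° ✓; |QS| = 9.500 ✓; bearing(Q→V) − bearing(Q→S) = 56.00° ✓; |QV| = 9.500 ✓; ∠(QV, VL) = 93.10° ✗; |VL| = 21.90 ✓.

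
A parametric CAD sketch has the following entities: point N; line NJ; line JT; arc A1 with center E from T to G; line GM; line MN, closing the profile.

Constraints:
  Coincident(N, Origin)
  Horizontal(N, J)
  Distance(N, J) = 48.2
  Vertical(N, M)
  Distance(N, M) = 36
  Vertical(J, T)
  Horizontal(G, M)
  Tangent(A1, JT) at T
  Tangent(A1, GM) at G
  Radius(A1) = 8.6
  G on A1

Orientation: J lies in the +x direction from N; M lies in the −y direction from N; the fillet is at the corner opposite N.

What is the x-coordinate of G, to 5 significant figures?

39.600

N is at the origin; NJ is horizontal with |NJ| = 48.2 and J on the +x side, so J = (48.200, 0.0000). N and M share the same x with |NM| = 36.0 and M on the −y side, so M = (0.0000, -36.000). The virtual corner opposite N is at (48.200, -36.000). Since A1 is tangent to JT there, ET ⟂ JT and since A1 is tangent to GM there, EG ⟂ GM, with radius 8.6, so the center E sits 8.6 in from both sides at E = (39.600, -27.400). That places the tangent points at T = (48.200, -27.400) on JT and G = (39.600, -36.000) on GM. So G.x = 39.600.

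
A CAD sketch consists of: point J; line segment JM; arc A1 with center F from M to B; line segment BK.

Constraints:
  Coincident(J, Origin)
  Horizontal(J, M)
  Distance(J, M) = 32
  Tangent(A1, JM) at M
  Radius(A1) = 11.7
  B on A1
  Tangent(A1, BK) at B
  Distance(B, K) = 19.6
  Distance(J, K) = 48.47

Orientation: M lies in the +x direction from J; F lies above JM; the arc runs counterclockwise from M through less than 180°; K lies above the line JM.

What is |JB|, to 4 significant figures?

45.73

Checks: |FB| = 11.70 ✓; ∠(FB, BK) = 90.00° ✓; |BK| = 19.60 ✓; |JK| = 48.47 ✓.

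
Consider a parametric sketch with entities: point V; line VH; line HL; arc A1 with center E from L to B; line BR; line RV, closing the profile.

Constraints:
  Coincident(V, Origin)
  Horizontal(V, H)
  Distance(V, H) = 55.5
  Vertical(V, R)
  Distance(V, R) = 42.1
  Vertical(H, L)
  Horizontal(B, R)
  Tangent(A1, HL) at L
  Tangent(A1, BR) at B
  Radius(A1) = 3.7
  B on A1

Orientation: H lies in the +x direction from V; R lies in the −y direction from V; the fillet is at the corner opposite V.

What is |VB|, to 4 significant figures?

66.75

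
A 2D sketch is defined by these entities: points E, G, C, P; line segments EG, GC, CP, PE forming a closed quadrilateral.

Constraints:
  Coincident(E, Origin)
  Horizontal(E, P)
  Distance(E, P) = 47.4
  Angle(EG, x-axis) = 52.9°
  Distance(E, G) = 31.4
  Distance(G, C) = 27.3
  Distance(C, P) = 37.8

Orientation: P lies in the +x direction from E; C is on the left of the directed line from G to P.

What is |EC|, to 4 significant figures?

57.25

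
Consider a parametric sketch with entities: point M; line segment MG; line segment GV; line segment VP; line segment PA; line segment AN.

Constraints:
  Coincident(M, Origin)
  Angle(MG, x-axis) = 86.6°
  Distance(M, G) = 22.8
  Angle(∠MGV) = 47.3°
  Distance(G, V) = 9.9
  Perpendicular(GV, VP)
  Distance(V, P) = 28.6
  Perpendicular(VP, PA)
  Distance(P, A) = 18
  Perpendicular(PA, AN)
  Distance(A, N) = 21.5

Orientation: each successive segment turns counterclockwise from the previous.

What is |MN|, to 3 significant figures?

25.5

M is at the origin; MG runs at 86.6° with length 22.8, so G = (1.35, 22.8). ∠MGV = 47.3° gives GV at -141° from the x-axis; with |GV| = 9.9, V = (-6.31, 16.5). GV ⟂ VP, so VP runs at -50.7°; with |VP| = 28.6, P = (11.8, -5.64). VP is perpendicular to PA, so PA runs at 39.3°; with |PA| = 18.0, A = (25.7, 5.76). PA is perpendicular to AN, so AN runs at 129°; with |AN| = 21.5, N = (12.1, 22.4). Then |MN| = |N − M| = 25.5.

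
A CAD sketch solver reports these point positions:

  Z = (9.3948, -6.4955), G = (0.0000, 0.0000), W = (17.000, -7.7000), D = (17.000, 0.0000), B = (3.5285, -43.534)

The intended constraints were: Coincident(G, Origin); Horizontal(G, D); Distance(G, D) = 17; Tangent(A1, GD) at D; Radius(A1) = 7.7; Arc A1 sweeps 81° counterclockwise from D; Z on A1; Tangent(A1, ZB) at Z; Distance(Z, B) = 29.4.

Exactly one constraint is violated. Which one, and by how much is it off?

Distance(Z, B) = 29.4 — off by 8.10.

G = (0.00, 0.00) ✓; G.y = 0.00, D.y = 0.00 ✓; |GD| = 17.00 ✓; ∠(WD, DG) = 90.00° ✓; |WD| = 7.700 ✓; bearing(W→Z) − bearing(W→D) = 81.00° ✓; |WZ| = 7.700 ✓; ∠(WZ, ZB) = 90.00° ✓; |ZB| = 37.50 ✗.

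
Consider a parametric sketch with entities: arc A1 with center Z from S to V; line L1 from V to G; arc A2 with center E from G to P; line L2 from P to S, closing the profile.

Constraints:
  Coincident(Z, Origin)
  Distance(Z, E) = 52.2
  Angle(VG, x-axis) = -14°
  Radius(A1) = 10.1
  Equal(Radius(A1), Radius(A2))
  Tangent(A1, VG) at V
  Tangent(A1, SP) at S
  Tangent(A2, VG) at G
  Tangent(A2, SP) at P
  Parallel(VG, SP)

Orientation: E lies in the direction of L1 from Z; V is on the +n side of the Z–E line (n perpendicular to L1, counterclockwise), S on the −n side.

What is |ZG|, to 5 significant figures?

53.168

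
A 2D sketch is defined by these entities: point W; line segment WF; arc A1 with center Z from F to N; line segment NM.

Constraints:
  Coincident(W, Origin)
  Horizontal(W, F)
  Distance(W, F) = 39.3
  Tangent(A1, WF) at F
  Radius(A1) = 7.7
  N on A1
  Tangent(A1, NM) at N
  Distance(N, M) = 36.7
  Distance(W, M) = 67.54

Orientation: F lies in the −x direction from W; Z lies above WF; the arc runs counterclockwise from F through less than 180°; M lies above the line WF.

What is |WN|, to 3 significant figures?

34.8

W is at the origin; WF is horizontal with |WF| = 39.3 and F on the −x side, so F = (-39.3, 0.00). Since A1 is tangent to WF there, ZF ⟂ WF, so Z = F + (0, 7.7) = (-39.3, 7.70). Since ZN ⟂ NM (tangency), |ZM| = √(7.7² + 36.7²) = 37.5 regardless of where N sits on A1. So M lies on both circle(W, 67.54) and circle(Z, 37.5); the above-WF intersection is M = (-52.1, 42.9). N is the foot of the tangent from M: N = (-32.8, 11.8).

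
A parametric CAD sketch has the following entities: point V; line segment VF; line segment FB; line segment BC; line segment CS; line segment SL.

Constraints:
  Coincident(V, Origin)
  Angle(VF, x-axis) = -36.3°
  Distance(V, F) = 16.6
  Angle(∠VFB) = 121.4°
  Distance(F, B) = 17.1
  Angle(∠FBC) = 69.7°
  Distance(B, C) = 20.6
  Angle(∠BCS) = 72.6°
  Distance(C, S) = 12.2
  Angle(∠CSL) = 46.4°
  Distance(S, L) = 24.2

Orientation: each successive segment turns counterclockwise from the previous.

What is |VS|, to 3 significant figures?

9.24

V is at the origin; VF runs at -36.3° with length 16.6, so F = (13.4, -9.83). ∠VFB = 121.4° gives FB at 22.3° from the x-axis; with |FB| = 17.1, B = (29.2, -3.34). ∠FBC = 69.7° gives BC at 133° from the x-axis; with |BC| = 20.6, C = (15.3, 11.8). ∠BCS = 72.6° gives CS at -120° from the x-axis; with |CS| = 12.2, S = (9.16, 1.26). Then |VS| = |S − V| = 9.24.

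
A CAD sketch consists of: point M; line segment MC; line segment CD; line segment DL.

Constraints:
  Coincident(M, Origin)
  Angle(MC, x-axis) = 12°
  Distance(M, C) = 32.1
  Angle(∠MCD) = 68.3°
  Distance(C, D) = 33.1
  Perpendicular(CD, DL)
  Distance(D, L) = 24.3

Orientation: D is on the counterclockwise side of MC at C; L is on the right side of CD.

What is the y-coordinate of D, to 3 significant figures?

34.2

M is at the origin; MC runs at 12.0° with length 32.1, so C = 32.1·(cos 12.0°, sin 12.0°) = (31.4, 6.67). ∠MCD = 68.3°, so CD runs at 12.0° + (180° − 68.3°) = 124° from the x-axis; with |CD| = 33.1, D = C + 33.1·(cos 124°, sin 124°) = (13.0, 34.2). So D.y = 34.2.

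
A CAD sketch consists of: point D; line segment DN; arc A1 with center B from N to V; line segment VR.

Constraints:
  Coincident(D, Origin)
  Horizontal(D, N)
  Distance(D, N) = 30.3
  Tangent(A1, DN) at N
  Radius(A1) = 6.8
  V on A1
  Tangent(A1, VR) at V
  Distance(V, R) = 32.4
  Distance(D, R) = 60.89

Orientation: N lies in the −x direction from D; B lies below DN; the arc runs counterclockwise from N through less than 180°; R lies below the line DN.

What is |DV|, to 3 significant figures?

36.4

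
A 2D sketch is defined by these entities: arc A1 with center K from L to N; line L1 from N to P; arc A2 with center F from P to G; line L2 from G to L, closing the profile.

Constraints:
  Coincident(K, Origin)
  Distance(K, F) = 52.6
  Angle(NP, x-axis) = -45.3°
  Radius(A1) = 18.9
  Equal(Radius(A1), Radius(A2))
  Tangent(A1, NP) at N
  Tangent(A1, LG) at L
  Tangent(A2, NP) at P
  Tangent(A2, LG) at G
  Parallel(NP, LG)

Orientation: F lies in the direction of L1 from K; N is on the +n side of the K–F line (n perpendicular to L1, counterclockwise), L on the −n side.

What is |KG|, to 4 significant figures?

55.89

The slot axis is L1's direction at -45.3°, so u = (cos -45.3°, sin -45.3°) = (0.7034, -0.7108) and n = (−sin -45.3°, cos -45.3°) = (0.7108, 0.7034). K is at the origin and F lies 52.6 along u from K, so F = 52.6·u = (37.00, -37.39). Tangency of A1 to both parallel lines with radius 18.9 puts N and L at K ± 18.9·n: N = (13.43, 13.29), L = (-13.43, -13.29). Equal radii place P and G the same way about F: P = F + 18.9·n = (50.43, -24.09), G = F − 18.9·n = (23.56, -50.68). Then |KG| = |G − K| = 55.89.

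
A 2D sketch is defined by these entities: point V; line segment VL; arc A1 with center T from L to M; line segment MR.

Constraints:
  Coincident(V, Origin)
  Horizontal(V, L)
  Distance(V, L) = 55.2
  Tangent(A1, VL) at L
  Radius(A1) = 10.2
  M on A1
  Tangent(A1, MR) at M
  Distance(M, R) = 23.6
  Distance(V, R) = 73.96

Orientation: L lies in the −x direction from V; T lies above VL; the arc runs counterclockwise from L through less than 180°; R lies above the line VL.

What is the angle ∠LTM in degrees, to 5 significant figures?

137.96°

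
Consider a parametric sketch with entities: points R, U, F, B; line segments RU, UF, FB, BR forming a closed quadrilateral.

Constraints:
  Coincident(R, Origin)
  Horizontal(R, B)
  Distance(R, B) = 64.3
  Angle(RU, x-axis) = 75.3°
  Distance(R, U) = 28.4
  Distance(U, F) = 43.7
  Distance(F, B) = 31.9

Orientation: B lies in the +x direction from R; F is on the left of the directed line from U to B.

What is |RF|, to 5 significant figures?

58.537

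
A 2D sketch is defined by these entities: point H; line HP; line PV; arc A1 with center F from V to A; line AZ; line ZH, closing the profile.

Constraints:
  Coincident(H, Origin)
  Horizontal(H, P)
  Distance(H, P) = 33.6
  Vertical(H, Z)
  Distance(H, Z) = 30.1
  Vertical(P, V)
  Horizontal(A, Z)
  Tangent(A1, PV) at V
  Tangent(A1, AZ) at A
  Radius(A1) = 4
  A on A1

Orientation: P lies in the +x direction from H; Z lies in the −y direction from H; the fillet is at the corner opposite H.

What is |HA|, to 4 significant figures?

42.22

H is at the origin; HP is horizontal with |HP| = 33.6 and P on the +x side, so P = (33.60, 0.000). HZ is vertical with |HZ| = 30.1 and Z on the −y side, so Z = (0.000, -30.10). The virtual corner opposite H is at (33.60, -30.10). Tangency of A1 to PV means the radius FV is perpendicular to PV and tangency of A1 to AZ means the radius FA is perpendicular to AZ, with radius 4.0, so the center F sits 4.0 in from both sides at F = (29.60, -26.10). That places the tangent points at V = (33.60, -26.10) on PV and A = (29.60, -30.10) on AZ. Then |HA| = |A − H| = 42.22.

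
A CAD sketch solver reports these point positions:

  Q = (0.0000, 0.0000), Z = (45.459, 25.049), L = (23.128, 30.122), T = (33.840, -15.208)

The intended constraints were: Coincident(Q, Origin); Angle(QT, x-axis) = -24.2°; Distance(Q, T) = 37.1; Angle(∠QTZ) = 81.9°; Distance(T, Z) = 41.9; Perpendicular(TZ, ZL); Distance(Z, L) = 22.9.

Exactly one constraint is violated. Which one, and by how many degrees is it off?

Perpendicular(TZ, ZL) — off by 3.30°.

Q = (0.00, 0.00) ✓; QT at -24.20° ✓; |QT| = 37.10 ✓; ∠QTZ = 81.90° ✓; |TZ| = 41.90 ✓; ∠(TZ, ZL) = 93.30° ✗; |ZL| = 22.90 ✓.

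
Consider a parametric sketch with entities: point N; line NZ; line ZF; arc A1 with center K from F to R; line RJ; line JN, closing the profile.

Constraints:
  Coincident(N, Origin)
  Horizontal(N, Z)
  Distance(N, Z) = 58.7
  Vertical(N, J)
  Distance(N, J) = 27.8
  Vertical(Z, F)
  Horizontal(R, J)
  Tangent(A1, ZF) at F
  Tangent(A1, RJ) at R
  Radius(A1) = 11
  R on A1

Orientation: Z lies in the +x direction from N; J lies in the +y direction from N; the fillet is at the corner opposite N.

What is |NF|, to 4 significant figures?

61.06

N is at the origin; NZ is horizontal with |NZ| = 58.7 and Z on the +x side, so Z = (58.70, 0.000). NJ is vertical with |NJ| = 27.8 and J on the +y side, so J = (0.000, 27.80). The virtual corner opposite N is at (58.70, 27.80). Tangency of A1 to ZF means the radius KF is perpendicular to ZF and A1 meets RJ tangentially, so KR is at right angles to RJ, with radius 11.0, so the center K sits 11.0 in from both sides at K = (47.70, 16.80). That places the tangent points at F = (58.70, 16.80) on ZF and R = (47.70, 27.80) on RJ. Then |NF| = |F − N| = 61.06.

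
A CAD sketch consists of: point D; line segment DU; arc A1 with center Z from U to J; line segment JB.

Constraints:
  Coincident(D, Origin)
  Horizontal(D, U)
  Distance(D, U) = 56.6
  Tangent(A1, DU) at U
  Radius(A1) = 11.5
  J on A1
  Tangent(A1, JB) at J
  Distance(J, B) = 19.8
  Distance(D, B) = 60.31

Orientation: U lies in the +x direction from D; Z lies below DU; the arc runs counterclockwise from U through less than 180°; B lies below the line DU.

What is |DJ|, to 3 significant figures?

47.6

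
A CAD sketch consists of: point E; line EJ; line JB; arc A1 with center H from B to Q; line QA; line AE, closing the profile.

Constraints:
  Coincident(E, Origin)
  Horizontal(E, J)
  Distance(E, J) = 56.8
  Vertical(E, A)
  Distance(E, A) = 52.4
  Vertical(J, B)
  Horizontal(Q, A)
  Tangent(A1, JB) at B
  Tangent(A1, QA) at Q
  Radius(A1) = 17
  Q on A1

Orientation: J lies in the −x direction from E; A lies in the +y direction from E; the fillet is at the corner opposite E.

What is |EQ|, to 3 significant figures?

65.8

E is at the origin; EJ is horizontal with |EJ| = 56.8 and J on the −x side, so J = (-56.8, 0.00). EA is vertical with |EA| = 52.4 and A on the +y side, so A = (0.00, 52.4). The virtual corner opposite E is at (-56.8, 52.4). A1 meets JB tangentially, so HB is at right angles to JB and since A1 is tangent to QA there, HQ ⟂ QA, with radius 17.0, so the center H sits 17.0 in from both sides at H = (-39.8, 35.4). That places the tangent points at B = (-56.8, 35.4) on JB and Q = (-39.8, 52.4) on QA. Then |EQ| = |Q − E| = 65.8.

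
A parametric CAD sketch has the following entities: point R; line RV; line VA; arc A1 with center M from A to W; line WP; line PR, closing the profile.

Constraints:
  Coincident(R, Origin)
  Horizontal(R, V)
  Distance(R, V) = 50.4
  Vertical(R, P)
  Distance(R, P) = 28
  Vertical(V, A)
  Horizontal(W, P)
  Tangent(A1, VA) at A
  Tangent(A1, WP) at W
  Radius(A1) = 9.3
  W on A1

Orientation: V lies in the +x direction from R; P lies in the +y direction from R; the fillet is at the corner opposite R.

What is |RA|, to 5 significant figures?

53.757

R is at the origin; R and V share the same y with |RV| = 50.4 and V on the +x side, so V = (50.400, 0.0000). RP is vertical with |RP| = 28.0 and P on the +y side, so P = (0.0000, 28.000). The virtual corner opposite R is at (50.400, 28.000). Since A1 is tangent to VA there, MA ⟂ VA and the tangent condition forces MW to be normal to WP, with radius 9.3, so the center M sits 9.3 in from both sides at M = (41.100, 18.700). That places the tangent points at A = (50.400, 18.700) on VA and W = (41.100, 28.000) on WP. Then |RA| = |A − R| = 53.757.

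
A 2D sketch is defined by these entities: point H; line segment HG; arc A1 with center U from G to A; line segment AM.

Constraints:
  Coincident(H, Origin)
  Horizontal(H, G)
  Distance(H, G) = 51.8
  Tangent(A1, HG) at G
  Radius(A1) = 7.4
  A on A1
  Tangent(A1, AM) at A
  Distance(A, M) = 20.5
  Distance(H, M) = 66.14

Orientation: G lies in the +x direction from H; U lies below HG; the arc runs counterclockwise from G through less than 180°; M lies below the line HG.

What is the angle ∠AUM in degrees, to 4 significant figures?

70.15°

Checks: ∠(UG, GH) = 90.00° ✓; |UG| = 7.400 ✓; |UA| = 7.400 ✓; ∠(UA, AM) = 90.00° ✓; |AM| = 20.50 ✓; |HM| = 66.14 ✓.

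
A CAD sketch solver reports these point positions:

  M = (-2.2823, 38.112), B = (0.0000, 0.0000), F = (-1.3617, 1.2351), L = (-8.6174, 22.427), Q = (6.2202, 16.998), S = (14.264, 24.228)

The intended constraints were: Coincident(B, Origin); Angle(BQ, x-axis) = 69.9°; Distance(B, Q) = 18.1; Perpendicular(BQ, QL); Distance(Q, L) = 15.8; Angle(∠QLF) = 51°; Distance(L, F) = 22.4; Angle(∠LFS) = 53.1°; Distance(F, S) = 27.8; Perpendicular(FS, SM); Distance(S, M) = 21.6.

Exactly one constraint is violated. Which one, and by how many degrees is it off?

Perpendicular(FS, SM) — off by 5.80°.

B = (0.00, 0.00) ✓; BQ at 69.90° ✓; |BQ| = 18.10 ✓; ∠(BQ, QL) = 90.00° ✓; |QL| = 15.80 ✓; ∠QLF = 51.00° ✓; |LF| = 22.40 ✓; ∠LFS = 53.10° ✓; |FS| = 27.80 ✓; ∠(FS, SM) = 84.20° ✗; |SM| = 21.60 ✓.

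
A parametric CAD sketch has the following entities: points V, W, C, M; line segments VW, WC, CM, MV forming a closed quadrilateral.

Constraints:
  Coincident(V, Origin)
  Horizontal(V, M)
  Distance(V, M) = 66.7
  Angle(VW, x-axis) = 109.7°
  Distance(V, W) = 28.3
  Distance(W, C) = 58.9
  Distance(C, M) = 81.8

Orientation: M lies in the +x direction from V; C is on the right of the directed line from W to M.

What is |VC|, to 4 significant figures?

33.34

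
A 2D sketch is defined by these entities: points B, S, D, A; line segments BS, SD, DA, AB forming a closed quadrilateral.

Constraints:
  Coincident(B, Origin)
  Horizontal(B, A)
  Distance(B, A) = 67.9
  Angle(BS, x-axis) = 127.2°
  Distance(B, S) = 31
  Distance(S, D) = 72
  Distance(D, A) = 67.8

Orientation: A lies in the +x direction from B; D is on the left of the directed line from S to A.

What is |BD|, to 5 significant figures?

75.743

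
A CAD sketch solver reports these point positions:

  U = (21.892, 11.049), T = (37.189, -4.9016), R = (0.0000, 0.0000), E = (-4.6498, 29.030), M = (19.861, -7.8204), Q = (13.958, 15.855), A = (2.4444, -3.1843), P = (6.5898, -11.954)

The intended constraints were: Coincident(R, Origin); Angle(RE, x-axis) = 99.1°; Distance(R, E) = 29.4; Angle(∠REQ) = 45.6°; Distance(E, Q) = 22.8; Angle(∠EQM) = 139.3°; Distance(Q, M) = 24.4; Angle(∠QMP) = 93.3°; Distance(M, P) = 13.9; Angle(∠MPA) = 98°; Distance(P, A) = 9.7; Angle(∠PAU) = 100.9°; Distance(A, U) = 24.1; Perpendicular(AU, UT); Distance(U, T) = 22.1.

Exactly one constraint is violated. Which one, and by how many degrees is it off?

Perpendicular(AU, UT) — off by 7.60°.

R = (0.00, 0.00) ✓; RE at 99.10° ✓; |RE| = 29.40 ✓; ∠REQ = 45.60° ✓; |EQ| = 22.80 ✓; ∠EQM = 139.3° ✓; |QM| = 24.40 ✓; ∠QMP = 93.30° ✓; |MP| = 13.90 ✓; ∠MPA = 98.00° ✓; |PA| = 9.700 ✓; ∠PAU = 100.9° ✓; |AU| = 24.10 ✓; ∠(AU, UT) = 82.40° ✗; |UT| = 22.10 ✓.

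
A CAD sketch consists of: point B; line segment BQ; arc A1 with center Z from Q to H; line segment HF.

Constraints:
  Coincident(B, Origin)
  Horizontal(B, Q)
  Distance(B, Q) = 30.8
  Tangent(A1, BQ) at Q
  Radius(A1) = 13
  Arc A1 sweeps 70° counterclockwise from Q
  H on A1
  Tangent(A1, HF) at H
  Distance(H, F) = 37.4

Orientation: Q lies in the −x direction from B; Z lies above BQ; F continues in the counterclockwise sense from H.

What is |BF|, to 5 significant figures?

44.080

On A1, Q sits at bearing -90° from Z; a 70° counterclockwise sweep puts H at bearing -20°, so H = Z + 13.0·(cos -20°, sin -20°) = (-18.584, 8.5537). Tangency of A1 to HF means the radius ZH is perpendicular to HF, so HF runs along (−sin -20°, cos -20°); with |HF| = 37.4, F = (-5.7924, 43.698). Then |BF| = |F − B| = 44.080.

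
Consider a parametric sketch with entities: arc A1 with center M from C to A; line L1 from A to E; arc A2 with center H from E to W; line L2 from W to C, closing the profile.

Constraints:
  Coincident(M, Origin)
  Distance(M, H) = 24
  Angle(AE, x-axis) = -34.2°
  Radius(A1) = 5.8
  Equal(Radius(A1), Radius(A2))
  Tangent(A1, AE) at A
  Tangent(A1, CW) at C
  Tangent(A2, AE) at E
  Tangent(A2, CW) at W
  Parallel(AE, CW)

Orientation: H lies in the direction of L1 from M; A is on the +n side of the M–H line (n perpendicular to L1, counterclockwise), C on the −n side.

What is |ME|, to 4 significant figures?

24.69

Tangency of A1 to both parallel lines with radius 5.8 puts A and C at M ± 5.8·n: A = (3.260, 4.797), C = (-3.260, -4.797). Equal radii place E and W the same way about H: E = H + 5.8·n = (23.11, -8.693), W = H − 5.8·n = (16.59, -18.29). Then |ME| = |E − M| = 24.69.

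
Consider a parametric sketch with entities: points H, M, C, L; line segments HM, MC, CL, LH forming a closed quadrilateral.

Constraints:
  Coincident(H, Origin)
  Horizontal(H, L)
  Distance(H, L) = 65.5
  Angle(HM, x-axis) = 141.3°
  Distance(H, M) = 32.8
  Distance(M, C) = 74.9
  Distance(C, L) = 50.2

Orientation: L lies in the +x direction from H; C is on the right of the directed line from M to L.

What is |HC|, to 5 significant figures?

42.462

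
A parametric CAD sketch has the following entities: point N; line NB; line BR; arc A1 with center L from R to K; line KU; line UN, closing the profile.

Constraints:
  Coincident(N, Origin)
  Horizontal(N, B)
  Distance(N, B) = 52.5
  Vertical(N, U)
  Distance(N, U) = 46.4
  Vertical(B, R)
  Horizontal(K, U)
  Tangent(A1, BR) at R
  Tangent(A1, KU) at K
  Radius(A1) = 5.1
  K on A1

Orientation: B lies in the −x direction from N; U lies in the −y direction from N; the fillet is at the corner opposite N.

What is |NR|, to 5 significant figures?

66.798

N is at the origin; N and B share the same y with |NB| = 52.5 and B on the −x side, so B = (-52.500, 0.0000). N and U share the same x with |NU| = 46.4 and U on the −y side, so U = (0.0000, -46.400). The virtual corner opposite N is at (-52.500, -46.400). Tangency of A1 to BR means the radius LR is perpendicular to BR and A1 meets KU tangentially, so LK is at right angles to KU, with radius 5.1, so the center L sits 5.1 in from both sides at L = (-47.400, -41.300). That places the tangent points at R = (-52.500, -41.300) on BR and K = (-47.400, -46.400) on KU. Then |NR| = |R − N| = 66.798.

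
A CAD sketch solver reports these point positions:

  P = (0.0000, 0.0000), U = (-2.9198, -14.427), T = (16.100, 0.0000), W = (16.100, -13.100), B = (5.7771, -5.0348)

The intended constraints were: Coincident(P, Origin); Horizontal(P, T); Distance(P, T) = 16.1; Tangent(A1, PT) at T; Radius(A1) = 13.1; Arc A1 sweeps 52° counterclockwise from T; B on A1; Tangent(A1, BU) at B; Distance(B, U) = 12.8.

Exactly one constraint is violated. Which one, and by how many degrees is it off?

Tangent(A1, BU) at B — off by 4.80°.

P = (0.00, 0.00) ✓; P.y = 0.00, T.y = 0.00 ✓; |PT| = 16.10 ✓; ∠(WT, TP) = 90.00° ✓; |WT| = 13.10 ✓; bearing(W→B) − bearing(W→T) = 52.00° ✓; |WB| = 13.10 ✓; ∠(WB, BU) = 94.80° ✗; |BU| = 12.80 ✓.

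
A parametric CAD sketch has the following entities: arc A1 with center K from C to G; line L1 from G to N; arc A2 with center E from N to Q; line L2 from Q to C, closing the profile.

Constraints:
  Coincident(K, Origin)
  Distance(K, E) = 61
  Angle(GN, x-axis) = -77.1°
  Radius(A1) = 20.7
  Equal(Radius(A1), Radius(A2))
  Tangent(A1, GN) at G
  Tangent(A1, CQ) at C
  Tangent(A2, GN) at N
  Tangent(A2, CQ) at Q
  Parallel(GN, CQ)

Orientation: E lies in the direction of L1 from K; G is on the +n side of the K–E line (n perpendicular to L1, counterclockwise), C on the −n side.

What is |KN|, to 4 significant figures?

64.42

The slot axis is L1's direction at -77.1°, so u = (cos -77.1°, sin -77.1°) = (0.2233, -0.9748) and n = (−sin -77.1°, cos -77.1°) = (0.9748, 0.2233). K is at the origin and E lies 61.0 along u from K, so E = 61.0·u = (13.62, -59.46). Tangency of A1 to both parallel lines with radius 20.7 puts G and C at K ± 20.7·n: G = (20.18, 4.621), C = (-20.18, -4.621). Equal radii place N and Q the same way about E: N = E + 20.7·n = (33.80, -54.84), Q = E − 20.7·n = (-6.559, -64.08). Then |KN| = |N − K| = 64.42.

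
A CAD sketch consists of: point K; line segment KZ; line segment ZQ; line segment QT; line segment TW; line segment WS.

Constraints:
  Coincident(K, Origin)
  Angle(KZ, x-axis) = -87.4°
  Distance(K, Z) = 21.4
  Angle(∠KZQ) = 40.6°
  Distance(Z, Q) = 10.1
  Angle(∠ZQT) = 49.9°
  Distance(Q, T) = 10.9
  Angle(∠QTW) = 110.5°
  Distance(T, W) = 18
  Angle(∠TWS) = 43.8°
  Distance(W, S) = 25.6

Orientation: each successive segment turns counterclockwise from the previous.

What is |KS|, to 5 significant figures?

23.136

K is at the origin; KZ runs at -87.4° with length 21.4, so Z = (0.97077, -21.378). ∠KZQ = 40.6° gives ZQ at 52.000° from the x-axis; with |ZQ| = 10.1, Q = (7.1889, -13.419). ∠ZQT = 49.9° gives QT at -177.90° from the x-axis; with |QT| = 10.9, T = (-3.7037, -13.818). ∠QTW = 110.5° gives TW at -108.40° from the x-axis; with |TW| = 18.0, W = (-9.3854, -30.898). ∠TWS = 43.8° gives WS at 27.800° from the x-axis; with |WS| = 25.6, S = (13.260, -18.959). Then |KS| = |S − K| = 23.136.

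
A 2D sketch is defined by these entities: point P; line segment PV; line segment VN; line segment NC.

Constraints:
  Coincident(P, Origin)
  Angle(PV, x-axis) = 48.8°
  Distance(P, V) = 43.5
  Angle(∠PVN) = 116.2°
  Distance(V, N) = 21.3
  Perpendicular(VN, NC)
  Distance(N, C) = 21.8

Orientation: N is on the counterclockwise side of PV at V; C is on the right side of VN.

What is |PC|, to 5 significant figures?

73.083

P is at the origin; PV runs at 48.8° with length 43.5, so V = 43.5·(cos 48.8°, sin 48.8°) = (28.653, 32.730). ∠PVN = 116.2°, so VN runs at 48.8° + (180° − 116.2°) = 112.60° from the x-axis; with |VN| = 21.3, N = V + 21.3·(cos 112.60°, sin 112.60°) = (20.468, 52.394). The perpendicularity gives NC at right angles to VN; with |NC| = 21.8 on the right of VN, C = N + 21.8·(0.92321, 0.38430) = (40.593, 60.772). Then |PC| = |C − P| = 73.083.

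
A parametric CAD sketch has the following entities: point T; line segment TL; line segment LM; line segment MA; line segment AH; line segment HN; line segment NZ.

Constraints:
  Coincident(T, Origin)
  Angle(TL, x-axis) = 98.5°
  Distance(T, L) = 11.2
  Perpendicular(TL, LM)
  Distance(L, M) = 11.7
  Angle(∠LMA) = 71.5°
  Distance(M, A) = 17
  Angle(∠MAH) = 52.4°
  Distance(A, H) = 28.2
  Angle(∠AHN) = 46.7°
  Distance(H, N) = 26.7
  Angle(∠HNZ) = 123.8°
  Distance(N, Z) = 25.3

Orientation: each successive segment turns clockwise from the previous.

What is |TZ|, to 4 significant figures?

28.79

T is at the origin; TL runs at 98.5° with length 11.2, so L = (-1.655, 11.08). TL ⟂ LM, so LM runs at 8.500°; with |LM| = 11.7, M = (9.916, 12.81). ∠LMA = 71.5° gives MA at -100.0° from the x-axis; with |MA| = 17.0, A = (6.964, -3.935). ∠MAH = 52.4° gives AH at 132.4° from the x-axis; with |AH| = 28.2, H = (-12.05, 16.89). ∠AHN = 46.7° gives HN at -0.9000° from the x-axis; with |HN| = 26.7, N = (14.65, 16.47). ∠HNZ = 123.8° gives NZ at -57.10° from the x-axis; with |NZ| = 25.3, Z = (28.39, -4.773). Then |TZ| = |Z − T| = 28.79.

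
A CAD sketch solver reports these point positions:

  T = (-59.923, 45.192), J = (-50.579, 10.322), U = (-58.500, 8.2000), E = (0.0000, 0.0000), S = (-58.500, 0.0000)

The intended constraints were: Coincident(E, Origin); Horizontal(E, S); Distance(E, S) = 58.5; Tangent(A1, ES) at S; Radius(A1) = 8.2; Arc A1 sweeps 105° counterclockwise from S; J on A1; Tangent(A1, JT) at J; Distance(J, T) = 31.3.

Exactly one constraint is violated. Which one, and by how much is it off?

Distance(J, T) = 31.3 — off by 4.80.

E = (0.00, 0.00) ✓; E.y = 0.00, S.y = 0.00 ✓; |ES| = 58.50 ✓; ∠(US, SE) = 90.00° ✓; |US| = 8.200 ✓; bearing(U→J) − bearing(U→S) = 105.0° ✓; |UJ| = 8.200 ✓; ∠(UJ, JT) = 90.00° ✓; |JT| = 36.10 ✗.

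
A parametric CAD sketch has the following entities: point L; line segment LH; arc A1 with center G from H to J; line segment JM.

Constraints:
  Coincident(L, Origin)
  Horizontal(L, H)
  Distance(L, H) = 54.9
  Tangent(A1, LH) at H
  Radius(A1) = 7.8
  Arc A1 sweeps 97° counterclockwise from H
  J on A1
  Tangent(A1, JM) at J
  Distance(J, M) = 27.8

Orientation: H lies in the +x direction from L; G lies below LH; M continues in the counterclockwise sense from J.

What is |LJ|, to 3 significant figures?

48.0

The tangent condition forces GH to be normal to LH, so G = H + (0, -7.8) = (54.9, -7.80). On A1, H sits at bearing 90° from G; a 97° counterclockwise sweep puts J at bearing 187°, so J = G + 7.8·(cos 187°, sin 187°) = (47.2, -8.75). Then |LJ| = |J − L| = 48.0.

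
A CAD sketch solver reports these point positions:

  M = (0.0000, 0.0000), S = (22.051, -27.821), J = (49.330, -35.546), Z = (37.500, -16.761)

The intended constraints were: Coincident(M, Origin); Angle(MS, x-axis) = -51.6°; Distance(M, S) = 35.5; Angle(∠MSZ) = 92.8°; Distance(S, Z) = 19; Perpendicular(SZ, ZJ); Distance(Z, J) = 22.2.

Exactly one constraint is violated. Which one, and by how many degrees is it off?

Perpendicular(SZ, ZJ) — off by 3.40°.

M = (0.00, 0.00) ✓; MS at -51.60° ✓; |MS| = 35.50 ✓; ∠MSZ = 92.80° ✓; |SZ| = 19.00 ✓; ∠(SZ, ZJ) = 93.40° ✗; |ZJ| = 22.20 ✓.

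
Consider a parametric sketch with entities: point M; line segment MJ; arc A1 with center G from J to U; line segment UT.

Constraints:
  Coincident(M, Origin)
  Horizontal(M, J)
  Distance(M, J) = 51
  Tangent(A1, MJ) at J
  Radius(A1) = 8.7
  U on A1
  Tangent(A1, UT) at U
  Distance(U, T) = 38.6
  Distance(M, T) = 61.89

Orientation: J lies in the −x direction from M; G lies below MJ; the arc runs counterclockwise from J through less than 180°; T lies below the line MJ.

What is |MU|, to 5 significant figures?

60.052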